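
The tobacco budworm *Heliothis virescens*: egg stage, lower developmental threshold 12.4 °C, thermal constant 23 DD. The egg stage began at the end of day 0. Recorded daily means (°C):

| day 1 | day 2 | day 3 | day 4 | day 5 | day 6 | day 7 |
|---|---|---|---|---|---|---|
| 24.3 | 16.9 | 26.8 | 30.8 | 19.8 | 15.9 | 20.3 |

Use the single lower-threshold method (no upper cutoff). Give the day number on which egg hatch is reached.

Daily DD above 12.4 °C: 11.9, 4.5, 14.4, 18.4, 7.4, 3.5, 7.9.
Cumulative: 11.9, 16.4, 30.8, 49.2, 56.6, 60.1, 68.0.
The total first reaches 23 DD on day 3.

day 3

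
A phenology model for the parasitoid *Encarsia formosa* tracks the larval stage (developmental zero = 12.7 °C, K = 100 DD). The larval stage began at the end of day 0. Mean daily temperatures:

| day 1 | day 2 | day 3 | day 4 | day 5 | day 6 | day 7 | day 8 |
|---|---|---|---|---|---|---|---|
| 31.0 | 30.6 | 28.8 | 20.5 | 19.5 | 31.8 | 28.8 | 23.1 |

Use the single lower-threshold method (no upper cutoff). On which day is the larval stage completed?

Daily DD above 12.7 °C: 18.3, 17.9, 16.1, 7.8, 6.8, 19.1, 16.1, 10.4.
Cumulative: 18.3, 36.2, 52.3, 60.1, 66.9, 86.0, 102.1, 112.5.
The total first reaches 100 DD on day 7.

day 7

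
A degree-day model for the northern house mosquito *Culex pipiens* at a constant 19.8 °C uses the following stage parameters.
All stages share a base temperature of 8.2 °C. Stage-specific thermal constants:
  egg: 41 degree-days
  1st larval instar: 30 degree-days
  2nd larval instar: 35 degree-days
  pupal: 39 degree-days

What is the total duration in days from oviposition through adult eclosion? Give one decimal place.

Daily accumulation at 19.8 °C = 19.8 − 8.2 = 11.6 DD/day.
Total K = 41 + 30 + 35 + 39 = 145 DD.
Total duration = 145 / 11.6 = 12.500 ≈ 12.5 days.

12.5 days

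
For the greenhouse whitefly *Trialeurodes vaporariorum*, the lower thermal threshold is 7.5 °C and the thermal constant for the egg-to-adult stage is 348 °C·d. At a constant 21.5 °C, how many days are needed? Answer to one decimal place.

Daily accumulation = 21.5 − 7.5 = 14.0 DD/day.
Duration = 348 / 14.0 = 24.857 ≈ 24.9 days.

24.9 days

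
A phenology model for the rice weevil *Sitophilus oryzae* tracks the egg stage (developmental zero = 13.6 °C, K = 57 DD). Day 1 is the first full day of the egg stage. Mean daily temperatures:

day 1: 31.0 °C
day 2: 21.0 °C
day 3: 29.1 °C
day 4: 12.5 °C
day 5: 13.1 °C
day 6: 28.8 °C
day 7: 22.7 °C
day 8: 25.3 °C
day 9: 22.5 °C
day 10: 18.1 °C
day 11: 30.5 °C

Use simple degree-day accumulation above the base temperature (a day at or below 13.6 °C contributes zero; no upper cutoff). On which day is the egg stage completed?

day 7

Daily DD above 13.6 °C: 17.4, 7.4, 15.5, 0.0, 0.0, 15.2, 9.1, 11.7, 8.9, 4.5, 16.9.
Cumulative: 17.4, 24.8, 40.3, 40.3, 40.3, 55.5, 64.6, 76.3, 85.2, 89.7, 106.6.
The total first reaches 57 DD on day 7.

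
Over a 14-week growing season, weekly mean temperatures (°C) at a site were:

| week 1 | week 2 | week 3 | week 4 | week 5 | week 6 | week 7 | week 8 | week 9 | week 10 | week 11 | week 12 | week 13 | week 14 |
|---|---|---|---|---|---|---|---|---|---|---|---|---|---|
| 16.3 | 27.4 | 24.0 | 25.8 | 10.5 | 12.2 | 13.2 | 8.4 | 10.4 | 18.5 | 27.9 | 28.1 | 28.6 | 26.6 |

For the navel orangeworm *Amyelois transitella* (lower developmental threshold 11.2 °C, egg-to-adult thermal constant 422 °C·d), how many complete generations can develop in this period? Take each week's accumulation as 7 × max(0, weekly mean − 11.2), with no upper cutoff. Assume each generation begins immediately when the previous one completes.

Weekly DD (7 × max(0, T̄ − 11.2)): 35.7, 113.4, 89.6, 102.2, 0.0, 7.0, 14.0, 0.0, 0.0, 51.1, 116.9, 118.3, 121.8, 107.8.
Season total = 877.8 DD.
Complete generations = ⌊877.8 / 422⌋ = 2.

2 generations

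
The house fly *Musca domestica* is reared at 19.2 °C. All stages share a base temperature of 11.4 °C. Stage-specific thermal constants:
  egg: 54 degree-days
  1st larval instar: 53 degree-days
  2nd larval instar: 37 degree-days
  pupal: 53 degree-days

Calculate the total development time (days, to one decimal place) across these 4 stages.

Daily accumulation at 19.2 °C = 19.2 − 11.4 = 7.8 DD/day.
Total K = 54 + 53 + 37 + 53 = 197 DD.
Total duration = 197 / 7.8 = 25.256 ≈ 25.3 days.

25.3 days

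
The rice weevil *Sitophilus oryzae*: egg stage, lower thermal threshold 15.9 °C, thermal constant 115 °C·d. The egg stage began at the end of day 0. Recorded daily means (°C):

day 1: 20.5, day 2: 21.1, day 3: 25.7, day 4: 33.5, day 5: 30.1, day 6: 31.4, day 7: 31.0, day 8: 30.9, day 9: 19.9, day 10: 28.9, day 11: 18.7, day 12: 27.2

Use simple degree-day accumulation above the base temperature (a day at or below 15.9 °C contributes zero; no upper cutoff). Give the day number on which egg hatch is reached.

Daily DD above 15.9 °C: 4.6, 5.2, 9.8, 17.6, 14.2, 15.5, 15.1, 15.0, 4.0, 13.0, 2.8, 11.3.
Cumulative: 4.6, 9.8, 19.6, 37.2, 51.4, 66.9, 82.0, 97.0, 101.0, 114.0, 116.8, 128.1.
The total first reaches 115 DD on day 11.

day 11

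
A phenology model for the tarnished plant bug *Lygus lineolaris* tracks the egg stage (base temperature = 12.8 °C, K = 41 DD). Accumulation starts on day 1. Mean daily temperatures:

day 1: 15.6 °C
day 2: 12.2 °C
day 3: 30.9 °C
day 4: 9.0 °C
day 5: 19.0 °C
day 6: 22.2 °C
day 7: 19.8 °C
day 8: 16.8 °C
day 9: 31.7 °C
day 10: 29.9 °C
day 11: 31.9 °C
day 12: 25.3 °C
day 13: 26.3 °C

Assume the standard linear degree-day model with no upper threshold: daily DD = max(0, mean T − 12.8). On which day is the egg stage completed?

Daily DD above 12.8 °C: 2.8, 0.0, 18.1, 0.0, 6.2, 9.4, 7.0, 4.0, 18.9, 17.1, 19.1, 12.5, 13.5.
Cumulative: 2.8, 2.8, 20.9, 20.9, 27.1, 36.5, 43.5, 47.5, 66.4, 83.5, 102.6, 115.1, 128.6.
The total first reaches 41 DD on day 7.

day 7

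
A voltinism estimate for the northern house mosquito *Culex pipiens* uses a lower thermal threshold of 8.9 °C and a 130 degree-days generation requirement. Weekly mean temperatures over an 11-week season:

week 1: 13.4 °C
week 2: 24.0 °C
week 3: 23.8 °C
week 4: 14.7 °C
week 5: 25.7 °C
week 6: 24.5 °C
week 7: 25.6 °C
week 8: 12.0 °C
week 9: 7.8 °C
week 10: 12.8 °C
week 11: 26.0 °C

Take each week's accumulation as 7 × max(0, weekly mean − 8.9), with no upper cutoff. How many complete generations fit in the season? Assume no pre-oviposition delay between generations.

6 generations

Weekly DD (7 × max(0, T̄ − 8.9)): 31.5, 105.7, 104.3, 40.6, 117.6, 109.2, 116.9, 21.7, 0.0, 27.3, 119.7.
Season total = 794.5 DD.
Complete generations = ⌊794.5 / 130⌋ = 6.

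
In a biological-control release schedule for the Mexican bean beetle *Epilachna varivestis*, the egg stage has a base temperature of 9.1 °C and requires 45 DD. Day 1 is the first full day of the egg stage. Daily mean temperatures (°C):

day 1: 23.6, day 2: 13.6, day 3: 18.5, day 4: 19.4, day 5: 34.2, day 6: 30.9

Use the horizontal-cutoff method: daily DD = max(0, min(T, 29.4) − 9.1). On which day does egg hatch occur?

day 5

Daily DD above 9.1 °C (capped at 20.3): 14.5, 4.5, 9.4, 10.3, 20.3, 20.3.
Cumulative: 14.5, 19.0, 28.4, 38.7, 59.0, 79.3.
The total first reaches 45 DD on day 5.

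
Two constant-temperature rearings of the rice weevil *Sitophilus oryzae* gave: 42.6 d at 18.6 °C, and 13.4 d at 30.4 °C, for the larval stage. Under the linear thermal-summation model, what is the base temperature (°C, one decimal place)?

13.2 °C

Equal thermal constants: D₁(T₁ − T_b) = D₂(T₂ − T_b).
42.6·(18.6 − T_b) = 13.4·(30.4 − T_b)
T_b = (42.6·18.6 − 13.4·30.4) / (42.6 − 13.4) = 385.00 / 29.2 = 13.185 °C ≈ 13.2 °C.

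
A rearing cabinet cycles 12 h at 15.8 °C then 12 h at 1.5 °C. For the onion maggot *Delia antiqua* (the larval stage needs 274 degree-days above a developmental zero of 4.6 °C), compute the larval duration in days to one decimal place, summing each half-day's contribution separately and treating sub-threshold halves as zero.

Day half: max(0, 15.8 − 4.6) × 0.5 = 11.2 × 0.5 = 5.60 DD.
Night half: max(0, 1.5 − 4.6) × 0.5 = 0.0 × 0.5 = 0.00 DD.
Per 24 h: 5.60 DD/day.
Duration = 274 / 5.60 = 48.929 ≈ 48.9 days.

48.9 days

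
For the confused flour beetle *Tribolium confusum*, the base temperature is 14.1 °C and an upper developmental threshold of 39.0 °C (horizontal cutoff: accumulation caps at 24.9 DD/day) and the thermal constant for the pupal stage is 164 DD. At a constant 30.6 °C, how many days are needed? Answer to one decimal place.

9.9 days

Daily accumulation = 30.6 − 14.1 = 16.5 DD/day.
Duration = 164 / 16.5 = 9.939 ≈ 9.9 days.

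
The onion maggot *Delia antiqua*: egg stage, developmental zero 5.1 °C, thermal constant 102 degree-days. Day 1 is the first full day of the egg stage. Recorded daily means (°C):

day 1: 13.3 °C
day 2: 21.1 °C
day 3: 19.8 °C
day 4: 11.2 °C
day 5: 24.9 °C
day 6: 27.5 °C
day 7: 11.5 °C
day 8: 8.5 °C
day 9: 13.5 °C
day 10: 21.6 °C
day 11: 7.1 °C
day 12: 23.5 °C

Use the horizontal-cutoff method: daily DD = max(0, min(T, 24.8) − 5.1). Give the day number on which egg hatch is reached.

Daily DD above 5.1 °C (capped at 19.7): 8.2, 16.0, 14.7, 6.1, 19.7, 19.7, 6.4, 3.4, 8.4, 16.5, 2.0, 18.4.
Cumulative: 8.2, 24.2, 38.9, 45.0, 64.7, 84.4, 90.8, 94.2, 102.6, 119.1, 121.1, 139.5.
The total first reaches 102 DD on day 9.

day 9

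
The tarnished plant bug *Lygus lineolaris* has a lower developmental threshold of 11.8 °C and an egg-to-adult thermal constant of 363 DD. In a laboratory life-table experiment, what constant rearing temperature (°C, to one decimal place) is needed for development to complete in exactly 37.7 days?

Required daily accumulation = 363 / 37.7 = 9.629 DD/day.
T = T_base + 9.629 = 11.8 + 9.629 = 21.429 ≈ 21.4 °C.

21.4 °C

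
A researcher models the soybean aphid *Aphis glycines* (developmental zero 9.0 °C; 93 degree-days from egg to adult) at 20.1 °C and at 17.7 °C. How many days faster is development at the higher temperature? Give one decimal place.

2.3 days

At 20.1 °C: 93 / (20.1 − 9.0) = 93 / 11.1 = 8.378 d.
At 17.7 °C: 93 / (17.7 − 9.0) = 93 / 8.7 = 10.690 d.
Difference = |8.378 − 10.690| = 2.311 ≈ 2.3 days.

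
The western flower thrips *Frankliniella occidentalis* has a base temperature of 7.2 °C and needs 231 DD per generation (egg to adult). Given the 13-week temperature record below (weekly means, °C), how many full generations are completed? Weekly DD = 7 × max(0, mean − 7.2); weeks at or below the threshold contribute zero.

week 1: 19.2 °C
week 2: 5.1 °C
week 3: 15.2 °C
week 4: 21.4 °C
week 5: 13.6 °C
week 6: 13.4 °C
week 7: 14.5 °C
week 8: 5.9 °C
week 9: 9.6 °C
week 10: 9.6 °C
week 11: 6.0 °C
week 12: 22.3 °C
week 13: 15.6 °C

2 generations

Weekly DD (7 × max(0, T̄ − 7.2)): 84.0, 0.0, 56.0, 99.4, 44.8, 43.4, 51.1, 0.0, 16.8, 16.8, 0.0, 105.7, 58.8.
Season total = 576.8 DD.
Complete generations = ⌊576.8 / 231⌋ = 2.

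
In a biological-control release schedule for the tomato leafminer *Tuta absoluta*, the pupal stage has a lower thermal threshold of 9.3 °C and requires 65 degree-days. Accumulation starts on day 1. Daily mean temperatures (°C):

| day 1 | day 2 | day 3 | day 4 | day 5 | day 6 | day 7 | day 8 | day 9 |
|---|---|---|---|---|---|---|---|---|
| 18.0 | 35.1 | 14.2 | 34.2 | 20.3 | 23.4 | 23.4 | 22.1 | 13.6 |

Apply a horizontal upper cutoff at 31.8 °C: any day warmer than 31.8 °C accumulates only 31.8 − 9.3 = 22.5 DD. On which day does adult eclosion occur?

Daily DD above 9.3 °C (capped at 22.5): 8.7, 22.5, 4.9, 22.5, 11.0, 14.1, 14.1, 12.8, 4.3.
Cumulative: 8.7, 31.2, 36.1, 58.6, 69.6, 83.7, 97.8, 110.6, 114.9.
The total first reaches 65 DD on day 5.

day 5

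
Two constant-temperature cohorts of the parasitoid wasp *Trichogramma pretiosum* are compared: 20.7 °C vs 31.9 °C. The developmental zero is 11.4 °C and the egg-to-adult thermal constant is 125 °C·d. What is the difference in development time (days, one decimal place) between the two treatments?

7.3 days

At 20.7 °C: 125 / (20.7 − 11.4) = 125 / 9.3 = 13.441 d.
At 31.9 °C: 125 / (31.9 − 11.4) = 125 / 20.5 = 6.098 d.
Difference = |13.441 − 6.098| = 7.343 ≈ 7.3 days.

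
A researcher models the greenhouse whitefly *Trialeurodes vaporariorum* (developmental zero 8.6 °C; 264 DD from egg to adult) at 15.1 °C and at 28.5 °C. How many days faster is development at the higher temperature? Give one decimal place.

At 15.1 °C: 264 / (15.1 − 8.6) = 264 / 6.5 = 40.615 d.
At 28.5 °C: 264 / (28.5 − 8.6) = 264 / 19.9 = 13.266 d.
Difference = |40.615 − 13.266| = 27.349 ≈ 27.3 days.

27.3 days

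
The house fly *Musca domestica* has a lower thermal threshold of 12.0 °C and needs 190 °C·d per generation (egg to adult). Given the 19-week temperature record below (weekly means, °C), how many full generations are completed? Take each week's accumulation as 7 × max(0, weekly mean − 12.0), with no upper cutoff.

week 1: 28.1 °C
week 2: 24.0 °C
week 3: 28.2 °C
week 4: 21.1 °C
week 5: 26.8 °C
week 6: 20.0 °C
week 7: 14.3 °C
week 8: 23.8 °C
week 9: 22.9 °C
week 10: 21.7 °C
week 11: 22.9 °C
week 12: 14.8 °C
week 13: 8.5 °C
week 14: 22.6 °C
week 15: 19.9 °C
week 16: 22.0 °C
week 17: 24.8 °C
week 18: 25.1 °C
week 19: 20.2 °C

6 generations

Weekly DD (7 × max(0, T̄ − 12.0)): 112.7, 84.0, 113.4, 63.7, 103.6, 56.0, 16.1, 82.6, 76.3, 67.9, 76.3, 19.6, 0.0, 74.2, 55.3, 70.0, 89.6, 91.7, 57.4.
Season total = 1310.4 DD.
Complete generations = ⌊1310.4 / 190⌋ = 6.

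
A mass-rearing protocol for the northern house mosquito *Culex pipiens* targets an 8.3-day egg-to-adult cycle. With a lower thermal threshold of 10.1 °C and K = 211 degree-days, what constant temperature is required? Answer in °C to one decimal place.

Required daily accumulation = 211 / 8.3 = 25.422 DD/day.
T = T_base + 25.422 = 10.1 + 25.422 = 35.522 ≈ 35.5 °C.

35.5 °C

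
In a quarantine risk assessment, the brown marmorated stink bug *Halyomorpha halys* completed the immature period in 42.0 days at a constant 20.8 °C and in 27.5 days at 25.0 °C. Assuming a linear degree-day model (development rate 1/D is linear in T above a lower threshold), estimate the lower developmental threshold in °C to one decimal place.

Equal thermal constants: D₁(T₁ − T_b) = D₂(T₂ − T_b).
42.0·(20.8 − T_b) = 27.5·(25.0 − T_b)
T_b = (42.0·20.8 − 27.5·25.0) / (42.0 − 27.5) = 186.10 / 14.5 = 12.834 °C ≈ 12.8 °C.

12.8 °C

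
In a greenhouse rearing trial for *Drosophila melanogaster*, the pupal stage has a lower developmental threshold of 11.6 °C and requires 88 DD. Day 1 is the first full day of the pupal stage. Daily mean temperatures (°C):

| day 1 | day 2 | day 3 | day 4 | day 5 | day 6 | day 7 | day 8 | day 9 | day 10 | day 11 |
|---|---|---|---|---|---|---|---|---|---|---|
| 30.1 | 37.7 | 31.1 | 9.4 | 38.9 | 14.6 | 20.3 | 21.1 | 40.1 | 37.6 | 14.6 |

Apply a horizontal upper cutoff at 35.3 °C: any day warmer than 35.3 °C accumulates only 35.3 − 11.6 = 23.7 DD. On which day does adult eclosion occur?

day 6

Daily DD above 11.6 °C (capped at 23.7): 18.5, 23.7, 19.5, 0.0, 23.7, 3.0, 8.7, 9.5, 23.7, 23.7, 3.0.
Cumulative: 18.5, 42.2, 61.7, 61.7, 85.4, 88.4, 97.1, 106.6, 130.3, 154.0, 157.0.
The total first reaches 88 DD on day 6.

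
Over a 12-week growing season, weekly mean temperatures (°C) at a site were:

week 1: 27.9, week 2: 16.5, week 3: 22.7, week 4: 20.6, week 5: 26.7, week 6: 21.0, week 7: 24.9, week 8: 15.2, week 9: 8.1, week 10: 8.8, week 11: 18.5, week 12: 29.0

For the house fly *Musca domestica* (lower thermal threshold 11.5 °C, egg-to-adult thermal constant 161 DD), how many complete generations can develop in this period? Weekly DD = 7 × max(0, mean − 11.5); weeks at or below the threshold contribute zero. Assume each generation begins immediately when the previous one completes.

Weekly DD (7 × max(0, T̄ − 11.5)): 114.8, 35.0, 78.4, 63.7, 106.4, 66.5, 93.8, 25.9, 0.0, 0.0, 49.0, 122.5.
Season total = 756.0 DD.
Complete generations = ⌊756.0 / 161⌋ = 4.

4 generations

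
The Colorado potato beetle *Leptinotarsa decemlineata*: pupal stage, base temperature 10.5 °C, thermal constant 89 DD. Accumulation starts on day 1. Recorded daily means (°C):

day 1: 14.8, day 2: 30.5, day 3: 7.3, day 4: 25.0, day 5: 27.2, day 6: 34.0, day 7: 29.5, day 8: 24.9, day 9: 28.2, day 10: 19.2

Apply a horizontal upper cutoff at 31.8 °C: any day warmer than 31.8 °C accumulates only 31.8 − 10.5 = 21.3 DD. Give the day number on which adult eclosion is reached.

day 7

Daily DD above 10.5 °C (capped at 21.3): 4.3, 20.0, 0.0, 14.5, 16.7, 21.3, 19.0, 14.4, 17.7, 8.7.
Cumulative: 4.3, 24.3, 24.3, 38.8, 55.5, 76.8, 95.8, 110.2, 127.9, 136.6.
The total first reaches 89 DD on day 7.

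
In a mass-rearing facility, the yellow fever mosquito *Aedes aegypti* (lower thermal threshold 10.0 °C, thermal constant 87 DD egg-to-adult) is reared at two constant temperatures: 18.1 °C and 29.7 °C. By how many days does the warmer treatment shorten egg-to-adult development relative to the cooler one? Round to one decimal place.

6.3 days

At 18.1 °C: 87 / (18.1 − 10.0) = 87 / 8.1 = 10.741 d.
At 29.7 °C: 87 / (29.7 − 10.0) = 87 / 19.7 = 4.416 d.
Difference = |10.741 − 4.416| = 6.324 ≈ 6.3 days.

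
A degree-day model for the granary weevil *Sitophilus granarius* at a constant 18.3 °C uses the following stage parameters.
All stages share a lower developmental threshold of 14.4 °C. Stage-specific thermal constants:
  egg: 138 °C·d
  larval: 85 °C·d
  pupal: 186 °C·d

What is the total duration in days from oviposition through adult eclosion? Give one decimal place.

Daily accumulation at 18.3 °C = 18.3 − 14.4 = 3.9 DD/day.
Total K = 138 + 85 + 186 = 409 DD.
Total duration = 409 / 3.9 = 104.872 ≈ 104.9 days.

104.9 days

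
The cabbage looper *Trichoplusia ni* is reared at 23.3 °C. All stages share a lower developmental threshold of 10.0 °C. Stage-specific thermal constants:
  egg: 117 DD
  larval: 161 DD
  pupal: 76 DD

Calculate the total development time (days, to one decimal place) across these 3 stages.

Daily accumulation at 23.3 °C = 23.3 − 10.0 = 13.3 DD/day.
Total K = 117 + 161 + 76 = 354 DD.
Total duration = 354 / 13.3 = 26.617 ≈ 26.6 days.

26.6 days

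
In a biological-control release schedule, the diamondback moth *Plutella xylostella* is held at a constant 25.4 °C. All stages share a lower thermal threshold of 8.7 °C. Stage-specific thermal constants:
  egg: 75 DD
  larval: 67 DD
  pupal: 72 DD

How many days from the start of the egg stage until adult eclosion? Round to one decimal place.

Daily accumulation at 25.4 °C = 25.4 − 8.7 = 16.7 DD/day.
Total K = 75 + 67 + 72 = 214 DD.
Total duration = 214 / 16.7 = 12.814 ≈ 12.8 days.

12.8 days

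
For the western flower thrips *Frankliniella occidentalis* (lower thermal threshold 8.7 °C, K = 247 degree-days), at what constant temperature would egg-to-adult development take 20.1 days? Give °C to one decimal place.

21.0 °C

Required daily accumulation = 247 / 20.1 = 12.289 DD/day.
T = T_base + 12.289 = 8.7 + 12.289 = 20.989 ≈ 21.0 °C.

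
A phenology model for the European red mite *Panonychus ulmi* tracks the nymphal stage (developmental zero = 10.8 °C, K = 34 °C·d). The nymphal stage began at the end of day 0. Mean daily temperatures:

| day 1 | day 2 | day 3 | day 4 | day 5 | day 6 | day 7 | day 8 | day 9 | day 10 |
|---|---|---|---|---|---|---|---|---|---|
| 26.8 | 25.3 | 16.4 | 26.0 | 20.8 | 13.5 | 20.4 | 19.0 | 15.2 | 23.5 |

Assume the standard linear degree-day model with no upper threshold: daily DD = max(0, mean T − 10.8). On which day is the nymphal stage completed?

day 3

Daily DD above 10.8 °C: 16.0, 14.5, 5.6, 15.2, 10.0, 2.7, 9.6, 8.2, 4.4, 12.7.
Cumulative: 16.0, 30.5, 36.1, 51.3, 61.3, 64.0, 73.6, 81.8, 86.2, 98.9.
The total first reaches 34 DD on day 3.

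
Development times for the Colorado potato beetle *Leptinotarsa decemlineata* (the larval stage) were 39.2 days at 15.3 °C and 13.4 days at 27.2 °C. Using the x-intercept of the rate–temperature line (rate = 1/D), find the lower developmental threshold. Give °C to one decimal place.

9.1 °C

Equal thermal constants: D₁(T₁ − T_b) = D₂(T₂ − T_b).
39.2·(15.3 − T_b) = 13.4·(27.2 − T_b)
T_b = (39.2·15.3 − 13.4·27.2) / (39.2 − 13.4) = 235.28 / 25.8 = 9.119 °C ≈ 9.1 °C.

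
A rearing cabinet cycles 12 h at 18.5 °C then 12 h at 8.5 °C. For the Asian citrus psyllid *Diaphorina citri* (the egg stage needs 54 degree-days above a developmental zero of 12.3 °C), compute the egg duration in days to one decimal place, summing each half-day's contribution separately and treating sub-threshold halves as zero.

Day half: max(0, 18.5 − 12.3) × 0.5 = 6.2 × 0.5 = 3.10 DD.
Night half: max(0, 8.5 − 12.3) × 0.5 = 0.0 × 0.5 = 0.00 DD.
Per 24 h: 3.10 DD/day.
Duration = 54 / 3.10 = 17.419 ≈ 17.4 days.

17.4 days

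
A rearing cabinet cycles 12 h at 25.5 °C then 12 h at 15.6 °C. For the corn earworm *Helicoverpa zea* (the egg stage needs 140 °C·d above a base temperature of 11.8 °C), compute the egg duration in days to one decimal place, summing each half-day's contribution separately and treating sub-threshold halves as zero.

16.0 days

Day half: max(0, 25.5 − 11.8) × 0.5 = 13.7 × 0.5 = 6.85 DD.
Night half: max(0, 15.6 − 11.8) × 0.5 = 3.8 × 0.5 = 1.90 DD.
Per 24 h: 8.75 DD/day.
Duration = 140 / 8.75 = 16.000 ≈ 16.0 days.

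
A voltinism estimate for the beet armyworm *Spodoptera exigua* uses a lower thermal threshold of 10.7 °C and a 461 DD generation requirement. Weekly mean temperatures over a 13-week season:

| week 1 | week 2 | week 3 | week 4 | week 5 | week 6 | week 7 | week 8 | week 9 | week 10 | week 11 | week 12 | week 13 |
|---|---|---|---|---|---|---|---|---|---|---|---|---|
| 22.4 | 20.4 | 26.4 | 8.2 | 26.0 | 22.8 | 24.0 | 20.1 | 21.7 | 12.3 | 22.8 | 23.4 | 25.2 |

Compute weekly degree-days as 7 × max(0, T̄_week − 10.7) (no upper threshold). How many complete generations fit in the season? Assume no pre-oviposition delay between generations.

2 generations

Weekly DD (7 × max(0, T̄ − 10.7)): 81.9, 67.9, 109.9, 0.0, 107.1, 84.7, 93.1, 65.8, 77.0, 11.2, 84.7, 88.9, 101.5.
Season total = 973.7 DD.
Complete generations = ⌊973.7 / 461⌋ = 2.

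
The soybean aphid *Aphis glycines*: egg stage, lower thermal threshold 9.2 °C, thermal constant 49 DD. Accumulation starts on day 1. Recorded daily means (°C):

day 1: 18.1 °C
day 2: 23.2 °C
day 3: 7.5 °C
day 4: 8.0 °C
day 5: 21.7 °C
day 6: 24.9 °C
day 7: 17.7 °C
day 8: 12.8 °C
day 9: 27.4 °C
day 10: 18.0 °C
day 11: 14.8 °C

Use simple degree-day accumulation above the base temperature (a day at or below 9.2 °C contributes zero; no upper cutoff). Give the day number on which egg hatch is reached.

Daily DD above 9.2 °C: 8.9, 14.0, 0.0, 0.0, 12.5, 15.7, 8.5, 3.6, 18.2, 8.8, 5.6.
Cumulative: 8.9, 22.9, 22.9, 22.9, 35.4, 51.1, 59.6, 63.2, 81.4, 90.2, 95.8.
The total first reaches 49 DD on day 6.

day 6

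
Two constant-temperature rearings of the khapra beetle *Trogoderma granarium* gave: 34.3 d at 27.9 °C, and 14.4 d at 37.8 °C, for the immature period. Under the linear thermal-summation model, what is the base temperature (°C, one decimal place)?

20.7 °C

Under the model K = D·(T − T_b), so D₁·(T₁ − T_b) = D₂·(T₂ − T_b).
34.3·(27.9 − T_b) = 14.4·(37.8 − T_b)
T_b = (34.3·27.9 − 14.4·37.8) / (34.3 − 14.4) = 412.65 / 19.9 = 20.736 °C ≈ 20.7 °C.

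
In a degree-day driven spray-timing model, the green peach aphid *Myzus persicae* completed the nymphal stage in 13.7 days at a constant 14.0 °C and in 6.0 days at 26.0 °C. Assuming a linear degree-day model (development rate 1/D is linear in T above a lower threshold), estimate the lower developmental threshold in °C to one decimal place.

Linear rate model ⇒ the product D·(T − T_b) is constant across temperatures.
13.7·(14.0 − T_b) = 6.0·(26.0 − T_b)
T_b = (13.7·14.0 − 6.0·26.0) / (13.7 − 6.0) = 35.80 / 7.7 = 4.649 °C ≈ 4.6 °C.

4.6 °C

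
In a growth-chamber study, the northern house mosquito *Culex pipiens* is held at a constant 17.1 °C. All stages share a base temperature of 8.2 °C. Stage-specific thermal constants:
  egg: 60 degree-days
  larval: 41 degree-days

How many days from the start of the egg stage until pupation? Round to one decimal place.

11.3 days

Daily accumulation at 17.1 °C = 17.1 − 8.2 = 8.9 DD/day.
Total K = 60 + 41 = 101 DD.
Total duration = 101 / 8.9 = 11.348 ≈ 11.3 days.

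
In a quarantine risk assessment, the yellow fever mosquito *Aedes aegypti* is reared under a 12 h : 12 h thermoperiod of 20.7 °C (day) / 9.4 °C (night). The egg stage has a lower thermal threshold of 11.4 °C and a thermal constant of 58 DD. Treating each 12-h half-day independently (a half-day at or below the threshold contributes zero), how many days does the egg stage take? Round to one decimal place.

12.5 days

Day half: max(0, 20.7 − 11.4) × 0.5 = 9.3 × 0.5 = 4.65 DD.
Night half: max(0, 9.4 − 11.4) × 0.5 = 0.0 × 0.5 = 0.00 DD.
Per 24 h: 4.65 DD/day.
Duration = 58 / 4.65 = 12.473 ≈ 12.5 days.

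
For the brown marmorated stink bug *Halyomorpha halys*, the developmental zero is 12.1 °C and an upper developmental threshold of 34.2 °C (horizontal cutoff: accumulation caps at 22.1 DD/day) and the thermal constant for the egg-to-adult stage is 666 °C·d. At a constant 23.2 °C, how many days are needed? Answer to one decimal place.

Daily accumulation = 23.2 − 12.1 = 11.1 DD/day.
Duration = 666 / 11.1 = 60.000 ≈ 60.0 days.

60.0 days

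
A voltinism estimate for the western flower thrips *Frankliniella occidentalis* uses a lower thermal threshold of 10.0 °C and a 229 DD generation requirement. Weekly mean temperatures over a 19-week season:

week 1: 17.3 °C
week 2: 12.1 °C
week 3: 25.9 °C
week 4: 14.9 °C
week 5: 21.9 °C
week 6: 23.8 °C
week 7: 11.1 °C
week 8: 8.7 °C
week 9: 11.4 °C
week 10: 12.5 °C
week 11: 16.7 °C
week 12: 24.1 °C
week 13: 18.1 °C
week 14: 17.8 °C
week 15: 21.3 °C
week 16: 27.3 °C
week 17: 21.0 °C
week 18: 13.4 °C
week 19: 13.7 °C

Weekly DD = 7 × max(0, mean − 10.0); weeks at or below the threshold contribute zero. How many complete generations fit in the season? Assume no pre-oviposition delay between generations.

4 generations

Weekly DD (7 × max(0, T̄ − 10.0)): 51.1, 14.7, 111.3, 34.3, 83.3, 96.6, 7.7, 0.0, 9.8, 17.5, 46.9, 98.7, 56.7, 54.6, 79.1, 121.1, 77.0, 23.8, 25.9.
Season total = 1010.1 DD.
Complete generations = ⌊1010.1 / 229⌋ = 4.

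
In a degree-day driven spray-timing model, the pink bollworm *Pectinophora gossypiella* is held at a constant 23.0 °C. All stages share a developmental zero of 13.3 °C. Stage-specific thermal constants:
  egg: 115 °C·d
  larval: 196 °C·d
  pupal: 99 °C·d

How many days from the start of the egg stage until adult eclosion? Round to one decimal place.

Daily accumulation at 23.0 °C = 23.0 − 13.3 = 9.7 DD/day.
Total K = 115 + 196 + 99 = 410 DD.
Total duration = 410 / 9.7 = 42.268 ≈ 42.3 days.

42.3 days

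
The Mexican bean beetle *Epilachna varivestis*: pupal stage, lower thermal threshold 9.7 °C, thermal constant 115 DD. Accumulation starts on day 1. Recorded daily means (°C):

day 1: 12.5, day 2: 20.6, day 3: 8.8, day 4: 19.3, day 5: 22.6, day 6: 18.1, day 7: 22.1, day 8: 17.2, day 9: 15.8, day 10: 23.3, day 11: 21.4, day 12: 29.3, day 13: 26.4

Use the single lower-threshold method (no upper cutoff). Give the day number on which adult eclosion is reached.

day 12

Daily DD above 9.7 °C: 2.8, 10.9, 0.0, 9.6, 12.9, 8.4, 12.4, 7.5, 6.1, 13.6, 11.7, 19.6, 16.7.
Cumulative: 2.8, 13.7, 13.7, 23.3, 36.2, 44.6, 57.0, 64.5, 70.6, 84.2, 95.9, 115.5, 132.2.
The total first reaches 115 DD on day 12.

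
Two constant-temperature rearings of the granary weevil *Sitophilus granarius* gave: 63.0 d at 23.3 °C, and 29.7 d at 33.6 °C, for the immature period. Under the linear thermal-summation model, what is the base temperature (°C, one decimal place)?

14.1 °C

Equal thermal constants: D₁(T₁ − T_b) = D₂(T₂ − T_b).
63.0·(23.3 − T_b) = 29.7·(33.6 − T_b)
T_b = (63.0·23.3 − 29.7·33.6) / (63.0 − 29.7) = 469.98 / 33.3 = 14.114 °C ≈ 14.1 °C.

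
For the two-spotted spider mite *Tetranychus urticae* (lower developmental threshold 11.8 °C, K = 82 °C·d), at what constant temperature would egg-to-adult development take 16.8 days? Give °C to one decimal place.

Required daily accumulation = 82 / 16.8 = 4.881 DD/day.
T = T_base + 4.881 = 11.8 + 4.881 = 16.681 ≈ 16.7 °C.

16.7 °C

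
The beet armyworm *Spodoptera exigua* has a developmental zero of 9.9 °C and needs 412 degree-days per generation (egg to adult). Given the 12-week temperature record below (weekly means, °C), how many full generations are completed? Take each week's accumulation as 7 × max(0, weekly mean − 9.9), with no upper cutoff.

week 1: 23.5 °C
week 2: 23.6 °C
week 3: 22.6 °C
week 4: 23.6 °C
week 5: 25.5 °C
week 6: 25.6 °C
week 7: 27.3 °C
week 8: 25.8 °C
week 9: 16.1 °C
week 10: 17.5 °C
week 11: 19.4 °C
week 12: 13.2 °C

2 generations

Weekly DD (7 × max(0, T̄ − 9.9)): 95.2, 95.9, 88.9, 95.9, 109.2, 109.9, 121.8, 111.3, 43.4, 53.2, 66.5, 23.1.
Season total = 1014.3 DD.
Complete generations = ⌊1014.3 / 412⌋ = 2.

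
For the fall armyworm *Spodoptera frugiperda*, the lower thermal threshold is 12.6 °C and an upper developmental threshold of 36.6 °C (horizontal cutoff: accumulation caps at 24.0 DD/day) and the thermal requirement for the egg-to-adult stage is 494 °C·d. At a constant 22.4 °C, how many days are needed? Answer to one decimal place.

50.4 days

Daily accumulation = 22.4 − 12.6 = 9.8 DD/day.
Duration = 494 / 9.8 = 50.408 ≈ 50.4 days.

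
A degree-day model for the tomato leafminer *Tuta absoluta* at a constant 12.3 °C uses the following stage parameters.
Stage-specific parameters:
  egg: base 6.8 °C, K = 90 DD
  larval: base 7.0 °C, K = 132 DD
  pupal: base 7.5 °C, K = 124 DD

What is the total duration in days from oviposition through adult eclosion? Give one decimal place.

67.1 days

egg: 90 / (12.3 − 6.8) = 90 / 5.5 = 16.364 d.
larval: 132 / (12.3 − 7.0) = 132 / 5.3 = 24.906 d.
pupal: 124 / (12.3 − 7.5) = 124 / 4.8 = 25.833 d.
Sum = 67.103 ≈ 67.1 days.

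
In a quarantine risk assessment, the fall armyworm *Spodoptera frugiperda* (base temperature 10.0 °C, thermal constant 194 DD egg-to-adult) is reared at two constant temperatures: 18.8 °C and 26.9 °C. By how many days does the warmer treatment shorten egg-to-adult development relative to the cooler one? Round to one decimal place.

At 18.8 °C: 194 / (18.8 − 10.0) = 194 / 8.8 = 22.045 d.
At 26.9 °C: 194 / (26.9 − 10.0) = 194 / 16.9 = 11.479 d.
Difference = |22.045 − 11.479| = 10.566 ≈ 10.6 days.

10.6 days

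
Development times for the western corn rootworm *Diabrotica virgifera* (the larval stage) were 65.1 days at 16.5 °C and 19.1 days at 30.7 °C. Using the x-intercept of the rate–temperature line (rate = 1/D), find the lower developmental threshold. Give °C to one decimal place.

Linear rate model ⇒ the product D·(T − T_b) is constant across temperatures.
65.1·(16.5 − T_b) = 19.1·(30.7 − T_b)
T_b = (65.1·16.5 − 19.1·30.7) / (65.1 − 19.1) = 487.78 / 46.0 = 10.604 °C ≈ 10.6 °C.

10.6 °C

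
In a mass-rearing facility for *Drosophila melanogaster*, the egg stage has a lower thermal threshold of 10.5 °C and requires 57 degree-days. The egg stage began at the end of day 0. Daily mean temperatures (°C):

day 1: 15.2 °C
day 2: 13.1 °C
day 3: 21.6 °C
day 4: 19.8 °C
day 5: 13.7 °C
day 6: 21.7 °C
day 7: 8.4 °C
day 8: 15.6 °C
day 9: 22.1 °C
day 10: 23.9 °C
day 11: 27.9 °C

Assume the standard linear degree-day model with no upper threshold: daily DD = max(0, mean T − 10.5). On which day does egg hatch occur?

day 9

Daily DD above 10.5 °C: 4.7, 2.6, 11.1, 9.3, 3.2, 11.2, 0.0, 5.1, 11.6, 13.4, 17.4.
Cumulative: 4.7, 7.3, 18.4, 27.7, 30.9, 42.1, 42.1, 47.2, 58.8, 72.2, 89.6.
The total first reaches 57 DD on day 9.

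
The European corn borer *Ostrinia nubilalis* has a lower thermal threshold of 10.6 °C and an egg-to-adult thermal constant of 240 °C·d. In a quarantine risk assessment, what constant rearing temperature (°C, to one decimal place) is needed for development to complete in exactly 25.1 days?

Required daily accumulation = 240 / 25.1 = 9.562 DD/day.
T = T_base + 9.562 = 10.6 + 9.562 = 20.162 ≈ 20.2 °C.

20.2 °C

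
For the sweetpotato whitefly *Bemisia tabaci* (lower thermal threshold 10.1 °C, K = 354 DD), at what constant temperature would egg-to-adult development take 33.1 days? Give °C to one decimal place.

20.8 °C

Required daily accumulation = 354 / 33.1 = 10.695 DD/day.
T = T_base + 10.695 = 10.1 + 10.695 = 20.795 ≈ 20.8 °C.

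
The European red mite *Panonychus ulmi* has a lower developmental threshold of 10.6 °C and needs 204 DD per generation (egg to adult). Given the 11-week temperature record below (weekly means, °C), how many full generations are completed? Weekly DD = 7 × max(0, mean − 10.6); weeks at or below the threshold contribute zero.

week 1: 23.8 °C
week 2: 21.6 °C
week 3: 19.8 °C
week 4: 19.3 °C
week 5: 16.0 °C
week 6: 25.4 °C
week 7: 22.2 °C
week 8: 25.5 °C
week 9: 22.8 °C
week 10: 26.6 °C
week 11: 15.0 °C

Weekly DD (7 × max(0, T̄ − 10.6)): 92.4, 77.0, 64.4, 60.9, 37.8, 103.6, 81.2, 104.3, 85.4, 112.0, 30.8.
Season total = 849.8 DD.
Complete generations = ⌊849.8 / 204⌋ = 4.

4 generations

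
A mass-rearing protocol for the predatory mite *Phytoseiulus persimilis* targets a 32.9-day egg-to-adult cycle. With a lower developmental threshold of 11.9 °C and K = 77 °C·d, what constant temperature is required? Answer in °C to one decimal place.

Required daily accumulation = 77 / 32.9 = 2.340 DD/day.
T = T_base + 2.340 = 11.9 + 2.340 = 14.240 ≈ 14.2 °C.

14.2 °C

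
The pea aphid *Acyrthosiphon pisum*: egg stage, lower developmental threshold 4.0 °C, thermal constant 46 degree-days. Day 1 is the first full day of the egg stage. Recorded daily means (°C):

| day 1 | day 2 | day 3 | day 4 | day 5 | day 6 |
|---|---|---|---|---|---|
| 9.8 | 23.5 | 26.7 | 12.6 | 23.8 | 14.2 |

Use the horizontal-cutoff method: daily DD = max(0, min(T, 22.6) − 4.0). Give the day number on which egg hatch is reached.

day 4

Daily DD above 4.0 °C (capped at 18.6): 5.8, 18.6, 18.6, 8.6, 18.6, 10.2.
Cumulative: 5.8, 24.4, 43.0, 51.6, 70.2, 80.4.
The total first reaches 46 DD on day 4.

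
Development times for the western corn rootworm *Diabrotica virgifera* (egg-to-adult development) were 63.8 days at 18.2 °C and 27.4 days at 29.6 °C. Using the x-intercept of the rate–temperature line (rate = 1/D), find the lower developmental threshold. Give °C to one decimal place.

9.6 °C

Equal thermal constants: D₁(T₁ − T_b) = D₂(T₂ − T_b).
63.8·(18.2 − T_b) = 27.4·(29.6 − T_b)
T_b = (63.8·18.2 − 27.4·29.6) / (63.8 − 27.4) = 350.12 / 36.4 = 9.619 °C ≈ 9.6 °C.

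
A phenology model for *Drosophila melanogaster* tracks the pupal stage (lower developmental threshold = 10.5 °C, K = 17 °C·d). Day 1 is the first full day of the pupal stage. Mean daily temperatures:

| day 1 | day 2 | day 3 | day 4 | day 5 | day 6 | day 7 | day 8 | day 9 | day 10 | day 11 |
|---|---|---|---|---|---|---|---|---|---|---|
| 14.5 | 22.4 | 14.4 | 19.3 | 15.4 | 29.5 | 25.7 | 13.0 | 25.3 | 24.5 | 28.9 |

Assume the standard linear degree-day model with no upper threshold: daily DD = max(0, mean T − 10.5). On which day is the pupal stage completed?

day 3

Daily DD above 10.5 °C: 4.0, 11.9, 3.9, 8.8, 4.9, 19.0, 15.2, 2.5, 14.8, 14.0, 18.4.
Cumulative: 4.0, 15.9, 19.8, 28.6, 33.5, 52.5, 67.7, 70.2, 85.0, 99.0, 117.4.
The total first reaches 17 DD on day 3.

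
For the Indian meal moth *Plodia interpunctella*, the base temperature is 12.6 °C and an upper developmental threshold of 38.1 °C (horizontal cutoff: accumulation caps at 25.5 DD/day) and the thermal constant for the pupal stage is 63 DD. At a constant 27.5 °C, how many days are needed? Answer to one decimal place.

Daily accumulation = 27.5 − 12.6 = 14.9 DD/day.
Duration = 63 / 14.9 = 4.228 ≈ 4.2 days.

4.2 days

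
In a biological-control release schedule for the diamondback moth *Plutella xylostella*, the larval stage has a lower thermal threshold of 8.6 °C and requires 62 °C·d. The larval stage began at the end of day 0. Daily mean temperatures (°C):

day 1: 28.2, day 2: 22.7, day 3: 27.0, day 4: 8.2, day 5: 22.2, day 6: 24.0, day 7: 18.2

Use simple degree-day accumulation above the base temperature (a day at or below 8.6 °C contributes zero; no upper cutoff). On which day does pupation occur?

Daily DD above 8.6 °C: 19.6, 14.1, 18.4, 0.0, 13.6, 15.4, 9.6.
Cumulative: 19.6, 33.7, 52.1, 52.1, 65.7, 81.1, 90.7.
The total first reaches 62 DD on day 5.

day 5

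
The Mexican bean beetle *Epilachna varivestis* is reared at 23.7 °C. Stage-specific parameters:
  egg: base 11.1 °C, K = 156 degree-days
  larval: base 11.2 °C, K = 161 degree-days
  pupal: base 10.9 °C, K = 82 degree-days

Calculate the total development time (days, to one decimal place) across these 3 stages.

31.7 days

egg: 156 / (23.7 − 11.1) = 156 / 12.6 = 12.381 d.
larval: 161 / (23.7 − 11.2) = 161 / 12.5 = 12.880 d.
pupal: 82 / (23.7 − 10.9) = 82 / 12.8 = 6.406 d.
Sum = 31.667 ≈ 31.7 days.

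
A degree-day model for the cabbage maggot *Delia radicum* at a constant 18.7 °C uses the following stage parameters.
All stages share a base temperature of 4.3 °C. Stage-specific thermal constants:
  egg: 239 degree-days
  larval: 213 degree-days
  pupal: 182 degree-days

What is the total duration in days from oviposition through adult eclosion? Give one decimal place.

Daily accumulation at 18.7 °C = 18.7 − 4.3 = 14.4 DD/day.
Total K = 239 + 213 + 182 = 634 DD.
Total duration = 634 / 14.4 = 44.028 ≈ 44.0 days.

44.0 days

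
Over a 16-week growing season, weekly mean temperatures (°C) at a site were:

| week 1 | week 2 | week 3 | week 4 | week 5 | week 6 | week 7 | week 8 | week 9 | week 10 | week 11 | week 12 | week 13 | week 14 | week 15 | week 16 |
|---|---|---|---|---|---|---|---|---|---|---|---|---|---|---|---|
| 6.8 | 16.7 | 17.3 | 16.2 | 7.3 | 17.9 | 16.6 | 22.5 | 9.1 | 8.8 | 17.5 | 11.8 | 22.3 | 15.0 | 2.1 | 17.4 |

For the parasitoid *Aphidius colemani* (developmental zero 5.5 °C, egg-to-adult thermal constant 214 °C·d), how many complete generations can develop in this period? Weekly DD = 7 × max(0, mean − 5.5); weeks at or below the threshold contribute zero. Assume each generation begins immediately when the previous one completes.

4 generations

Weekly DD (7 × max(0, T̄ − 5.5)): 9.1, 78.4, 82.6, 74.9, 12.6, 86.8, 77.7, 119.0, 25.2, 23.1, 84.0, 44.1, 117.6, 66.5, 0.0, 83.3.
Season total = 984.9 DD.
Complete generations = ⌊984.9 / 214⌋ = 4.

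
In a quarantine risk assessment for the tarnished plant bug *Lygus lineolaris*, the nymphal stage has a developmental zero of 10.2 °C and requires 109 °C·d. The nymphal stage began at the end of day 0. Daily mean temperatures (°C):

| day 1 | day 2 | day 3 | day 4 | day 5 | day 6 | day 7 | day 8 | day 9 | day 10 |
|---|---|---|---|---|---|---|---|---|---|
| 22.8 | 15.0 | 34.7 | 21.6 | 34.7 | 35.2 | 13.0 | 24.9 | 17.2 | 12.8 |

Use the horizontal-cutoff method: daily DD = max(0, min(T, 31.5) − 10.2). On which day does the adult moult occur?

Daily DD above 10.2 °C (capped at 21.3): 12.6, 4.8, 21.3, 11.4, 21.3, 21.3, 2.8, 14.7, 7.0, 2.6.
Cumulative: 12.6, 17.4, 38.7, 50.1, 71.4, 92.7, 95.5, 110.2, 117.2, 119.8.
The total first reaches 109 DD on day 8.

day 8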